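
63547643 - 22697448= 40850195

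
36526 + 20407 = 56933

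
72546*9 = 652914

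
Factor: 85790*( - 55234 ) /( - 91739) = 2^2 * 5^1*23^1*199^ ( - 1)*373^1  *  461^( - 1 )*27617^1 = 4738524860/91739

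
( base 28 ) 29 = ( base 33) 1W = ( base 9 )72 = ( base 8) 101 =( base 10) 65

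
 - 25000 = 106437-131437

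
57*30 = 1710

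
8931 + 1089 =10020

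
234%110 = 14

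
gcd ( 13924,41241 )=59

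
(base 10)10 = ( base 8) 12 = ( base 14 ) a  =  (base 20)a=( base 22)A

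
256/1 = 256= 256.00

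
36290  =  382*95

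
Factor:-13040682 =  - 2^1*3^1*2173447^1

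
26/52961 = 26/52961 = 0.00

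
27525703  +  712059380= 739585083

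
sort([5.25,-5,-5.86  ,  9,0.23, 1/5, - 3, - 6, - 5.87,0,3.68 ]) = [-6, - 5.87,-5.86, - 5, - 3, 0,  1/5 , 0.23,3.68 , 5.25, 9]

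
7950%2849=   2252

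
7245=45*161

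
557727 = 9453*59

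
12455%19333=12455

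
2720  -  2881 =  -161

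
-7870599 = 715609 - 8586208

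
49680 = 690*72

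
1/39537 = 1/39537 = 0.00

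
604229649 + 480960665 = 1085190314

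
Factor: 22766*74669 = 2^1*7^1*10667^1*11383^1  =  1699914454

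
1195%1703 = 1195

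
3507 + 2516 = 6023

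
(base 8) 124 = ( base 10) 84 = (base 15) 59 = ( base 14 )60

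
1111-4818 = -3707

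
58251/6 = 19417/2 = 9708.50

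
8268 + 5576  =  13844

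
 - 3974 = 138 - 4112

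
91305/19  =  4805 + 10/19= 4805.53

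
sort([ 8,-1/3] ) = [ - 1/3,8]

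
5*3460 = 17300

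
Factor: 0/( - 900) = 0 = 0^1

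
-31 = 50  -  81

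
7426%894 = 274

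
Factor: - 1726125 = - 3^1*5^3 * 4603^1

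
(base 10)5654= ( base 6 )42102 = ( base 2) 1011000010110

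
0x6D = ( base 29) 3M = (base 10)109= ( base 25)49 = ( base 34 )37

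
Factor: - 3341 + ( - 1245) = -4586  =  -2^1*2293^1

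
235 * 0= 0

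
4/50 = 2/25=0.08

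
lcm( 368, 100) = 9200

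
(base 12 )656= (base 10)930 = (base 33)S6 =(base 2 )1110100010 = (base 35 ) QK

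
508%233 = 42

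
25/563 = 25/563= 0.04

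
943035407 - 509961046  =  433074361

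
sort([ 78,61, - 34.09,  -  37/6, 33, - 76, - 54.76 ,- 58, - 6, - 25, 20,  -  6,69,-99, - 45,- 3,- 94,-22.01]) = [ - 99, - 94 , - 76 , - 58, -54.76, - 45, - 34.09,-25  , - 22.01, - 37/6, - 6, - 6, - 3, 20, 33 , 61,69,  78 ] 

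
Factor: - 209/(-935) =5^( - 1 )*17^(-1 )*19^1= 19/85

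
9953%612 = 161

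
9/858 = 3/286 = 0.01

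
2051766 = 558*3677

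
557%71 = 60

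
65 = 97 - 32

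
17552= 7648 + 9904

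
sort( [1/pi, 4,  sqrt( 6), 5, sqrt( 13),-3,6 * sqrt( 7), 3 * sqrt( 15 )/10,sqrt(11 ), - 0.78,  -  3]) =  [- 3, - 3,-0.78, 1/pi,3 * sqrt(15 )/10,sqrt (6), sqrt (11 ), sqrt( 13), 4, 5,6*sqrt( 7 ) ]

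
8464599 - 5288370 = 3176229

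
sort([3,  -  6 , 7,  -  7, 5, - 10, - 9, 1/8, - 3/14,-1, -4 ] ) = [ - 10, - 9,-7, - 6, - 4 , - 1, - 3/14, 1/8, 3,  5, 7 ] 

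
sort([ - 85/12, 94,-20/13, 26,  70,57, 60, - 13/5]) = [ - 85/12,-13/5,- 20/13, 26,57, 60, 70,94 ]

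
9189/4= 9189/4 =2297.25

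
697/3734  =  697/3734= 0.19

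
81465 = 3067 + 78398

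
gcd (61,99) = 1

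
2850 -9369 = - 6519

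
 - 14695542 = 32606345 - 47301887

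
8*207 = 1656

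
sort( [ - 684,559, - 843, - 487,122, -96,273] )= [ - 843,-684 ,-487 , - 96,122,273,559]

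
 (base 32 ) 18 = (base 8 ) 50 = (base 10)40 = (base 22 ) 1i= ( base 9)44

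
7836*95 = 744420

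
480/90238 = 240/45119 = 0.01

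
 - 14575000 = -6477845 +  -8097155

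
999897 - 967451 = 32446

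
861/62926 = 861/62926 = 0.01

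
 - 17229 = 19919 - 37148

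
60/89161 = 60/89161 = 0.00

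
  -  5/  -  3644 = 5/3644 = 0.00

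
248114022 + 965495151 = 1213609173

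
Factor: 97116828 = 2^2*3^1*19^1*193^1 *2207^1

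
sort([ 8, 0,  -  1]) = [ - 1,0, 8]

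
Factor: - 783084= - 2^2*3^1*65257^1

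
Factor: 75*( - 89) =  - 3^1*5^2*89^1 = - 6675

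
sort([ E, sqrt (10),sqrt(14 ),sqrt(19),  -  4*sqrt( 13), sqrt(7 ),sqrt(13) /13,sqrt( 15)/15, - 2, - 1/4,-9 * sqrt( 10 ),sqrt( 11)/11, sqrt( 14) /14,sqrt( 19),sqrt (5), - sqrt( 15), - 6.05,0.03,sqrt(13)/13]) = [ - 9*sqrt( 10), - 4*sqrt(13),-6.05,-sqrt( 15 )  , - 2, - 1/4,0.03, sqrt(15) /15,sqrt(14) /14,sqrt(13)/13,  sqrt (13) /13,sqrt(11)/11,  sqrt( 5 ),sqrt( 7 ),E , sqrt( 10 ) , sqrt ( 14), sqrt( 19),sqrt( 19)]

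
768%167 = 100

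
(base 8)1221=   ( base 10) 657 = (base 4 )22101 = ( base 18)209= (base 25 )117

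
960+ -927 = 33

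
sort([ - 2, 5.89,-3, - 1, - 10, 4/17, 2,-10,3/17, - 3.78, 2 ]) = [-10, - 10, - 3.78, - 3, - 2, - 1,3/17, 4/17 , 2, 2,5.89] 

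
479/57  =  479/57 =8.40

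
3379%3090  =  289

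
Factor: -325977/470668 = -579/836 = - 2^( - 2 ) * 3^1*11^(  -  1)*19^(-1) * 193^1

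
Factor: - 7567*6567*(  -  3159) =3^6*7^1*11^1*13^1*23^1*47^1*199^1 = 156978572751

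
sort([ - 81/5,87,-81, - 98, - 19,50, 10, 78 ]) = [ - 98, - 81, - 19, - 81/5, 10, 50,78, 87 ]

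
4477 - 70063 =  - 65586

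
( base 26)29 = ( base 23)2f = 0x3D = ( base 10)61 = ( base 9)67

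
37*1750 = 64750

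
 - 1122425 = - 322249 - 800176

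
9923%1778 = 1033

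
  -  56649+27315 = -29334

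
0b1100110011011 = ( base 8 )14633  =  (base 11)4a1a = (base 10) 6555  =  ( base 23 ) C90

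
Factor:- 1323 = -3^3*7^2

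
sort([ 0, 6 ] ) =[ 0, 6]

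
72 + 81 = 153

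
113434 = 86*1319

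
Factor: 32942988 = 2^2*3^2*13^1 * 43^1*1637^1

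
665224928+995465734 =1660690662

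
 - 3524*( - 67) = 236108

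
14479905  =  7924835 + 6555070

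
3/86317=3/86317 =0.00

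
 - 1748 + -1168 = -2916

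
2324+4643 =6967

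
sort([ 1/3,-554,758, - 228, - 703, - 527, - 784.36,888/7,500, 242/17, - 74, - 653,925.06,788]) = [  -  784.36, - 703, - 653, - 554, - 527 , - 228, - 74,  1/3,242/17 , 888/7, 500,758,788,925.06]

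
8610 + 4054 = 12664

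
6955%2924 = 1107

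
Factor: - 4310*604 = -2603240=- 2^3*5^1 * 151^1*431^1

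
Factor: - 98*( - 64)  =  6272 = 2^7*7^2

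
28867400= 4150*6956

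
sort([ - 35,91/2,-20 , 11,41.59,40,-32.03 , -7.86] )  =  [ - 35, - 32.03,-20,- 7.86, 11, 40,41.59,  91/2 ]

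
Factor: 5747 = 7^1*821^1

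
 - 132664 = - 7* 18952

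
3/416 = 3/416=0.01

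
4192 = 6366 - 2174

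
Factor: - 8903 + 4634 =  - 4269 = - 3^1* 1423^1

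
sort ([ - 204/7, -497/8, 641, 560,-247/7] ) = [  -  497/8, - 247/7, - 204/7, 560, 641] 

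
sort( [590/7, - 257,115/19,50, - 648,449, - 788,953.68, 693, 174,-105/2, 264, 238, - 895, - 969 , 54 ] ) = [ - 969, - 895, - 788 , - 648, - 257, - 105/2 , 115/19,50, 54,  590/7,174,238,264,449, 693,953.68 ] 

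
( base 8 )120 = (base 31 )2I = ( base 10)80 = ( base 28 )2O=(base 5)310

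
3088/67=46+ 6/67 = 46.09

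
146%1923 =146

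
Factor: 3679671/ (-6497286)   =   - 1226557/2165762 = - 2^(-1)*1082881^( - 1) * 1226557^1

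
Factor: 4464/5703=2^4 *3^1*31^1*1901^ ( - 1) = 1488/1901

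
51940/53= 980 = 980.00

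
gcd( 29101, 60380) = 1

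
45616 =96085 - 50469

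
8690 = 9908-1218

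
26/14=13/7 = 1.86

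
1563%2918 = 1563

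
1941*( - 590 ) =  - 1145190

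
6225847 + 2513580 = 8739427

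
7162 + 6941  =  14103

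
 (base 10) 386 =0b110000010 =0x182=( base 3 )112022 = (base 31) ce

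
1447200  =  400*3618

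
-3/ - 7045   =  3/7045 = 0.00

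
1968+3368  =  5336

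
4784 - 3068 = 1716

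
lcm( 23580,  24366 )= 730980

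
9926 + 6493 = 16419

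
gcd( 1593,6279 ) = 3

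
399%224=175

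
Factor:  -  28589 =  - 11^1*  23^1 * 113^1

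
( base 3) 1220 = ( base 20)2B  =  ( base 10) 51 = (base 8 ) 63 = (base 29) 1m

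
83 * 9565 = 793895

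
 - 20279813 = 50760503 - 71040316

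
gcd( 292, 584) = 292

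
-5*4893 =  - 24465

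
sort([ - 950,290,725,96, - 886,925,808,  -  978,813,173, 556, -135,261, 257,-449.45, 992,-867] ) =[ - 978 ,-950, - 886,- 867,-449.45, - 135, 96,173,257, 261,290,556,725,808,  813,925,992]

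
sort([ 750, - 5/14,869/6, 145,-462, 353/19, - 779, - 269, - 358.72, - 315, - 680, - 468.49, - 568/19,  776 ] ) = [ - 779, - 680, - 468.49, - 462, - 358.72, - 315,- 269, - 568/19, - 5/14,353/19, 869/6,145,  750, 776]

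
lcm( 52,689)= 2756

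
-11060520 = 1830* ( - 6044) 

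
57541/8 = 57541/8= 7192.62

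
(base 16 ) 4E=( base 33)2c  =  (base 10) 78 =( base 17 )4A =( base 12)66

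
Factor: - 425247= - 3^1*23^1 * 6163^1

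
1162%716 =446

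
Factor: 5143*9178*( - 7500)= - 354018405000 = - 2^3*3^1*5^4*13^1*37^1*139^1*353^1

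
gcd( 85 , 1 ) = 1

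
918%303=9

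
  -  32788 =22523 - 55311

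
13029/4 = 3257 + 1/4=3257.25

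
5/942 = 5/942=0.01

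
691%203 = 82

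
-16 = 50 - 66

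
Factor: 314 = 2^1*157^1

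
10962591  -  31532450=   - 20569859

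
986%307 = 65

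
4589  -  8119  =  -3530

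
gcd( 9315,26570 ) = 5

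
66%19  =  9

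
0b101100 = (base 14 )32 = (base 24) 1K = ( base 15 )2E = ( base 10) 44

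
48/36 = 1 + 1/3= 1.33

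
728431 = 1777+726654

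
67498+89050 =156548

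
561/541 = 561/541= 1.04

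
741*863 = 639483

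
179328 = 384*467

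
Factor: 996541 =7^1*13^1*47^1*233^1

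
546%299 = 247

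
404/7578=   202/3789 = 0.05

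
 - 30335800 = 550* ( - 55156)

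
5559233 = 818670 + 4740563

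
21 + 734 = 755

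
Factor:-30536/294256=-11/106 = - 2^( - 1)*11^1  *53^( - 1)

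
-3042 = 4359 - 7401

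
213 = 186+27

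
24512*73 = 1789376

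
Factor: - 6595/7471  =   - 5^1*31^ ( - 1)* 241^(-1)*1319^1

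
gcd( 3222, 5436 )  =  18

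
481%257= 224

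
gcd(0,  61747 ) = 61747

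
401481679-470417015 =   -  68935336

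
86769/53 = 1637 + 8/53 = 1637.15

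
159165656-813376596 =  - 654210940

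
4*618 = 2472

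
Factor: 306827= 306827^1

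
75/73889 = 75/73889 = 0.00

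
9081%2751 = 828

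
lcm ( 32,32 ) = 32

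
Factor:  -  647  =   - 647^1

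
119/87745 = 17/12535 = 0.00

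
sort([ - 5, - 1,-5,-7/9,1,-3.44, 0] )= [-5, -5, - 3.44, - 1, - 7/9, 0,1 ] 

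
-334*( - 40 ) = 13360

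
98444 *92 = 9056848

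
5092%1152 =484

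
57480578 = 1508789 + 55971789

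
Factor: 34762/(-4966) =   -  7 = - 7^1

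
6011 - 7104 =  - 1093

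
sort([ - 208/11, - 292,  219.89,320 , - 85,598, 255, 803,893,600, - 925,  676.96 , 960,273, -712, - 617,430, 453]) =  [ - 925,-712, - 617, -292, - 85,  -  208/11,219.89, 255,273,320, 430, 453,  598,600,676.96,803,893, 960 ] 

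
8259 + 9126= 17385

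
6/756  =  1/126 = 0.01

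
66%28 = 10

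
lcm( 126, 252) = 252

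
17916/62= 288 + 30/31 = 288.97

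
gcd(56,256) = 8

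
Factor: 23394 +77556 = 100950= 2^1 * 3^1*5^2*673^1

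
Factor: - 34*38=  - 1292 = - 2^2*17^1 * 19^1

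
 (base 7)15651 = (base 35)3M1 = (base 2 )1000101011110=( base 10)4446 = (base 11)3382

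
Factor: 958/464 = 479/232= 2^ ( - 3)*29^( - 1 )*479^1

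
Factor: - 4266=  - 2^1*3^3 * 79^1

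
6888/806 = 8+220/403=8.55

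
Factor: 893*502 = 448286 = 2^1*19^1*47^1*251^1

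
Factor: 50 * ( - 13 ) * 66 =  - 42900 = - 2^2*3^1*5^2*11^1*13^1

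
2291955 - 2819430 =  - 527475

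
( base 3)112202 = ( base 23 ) h7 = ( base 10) 398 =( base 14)206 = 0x18e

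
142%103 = 39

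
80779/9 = 80779/9 = 8975.44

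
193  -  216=-23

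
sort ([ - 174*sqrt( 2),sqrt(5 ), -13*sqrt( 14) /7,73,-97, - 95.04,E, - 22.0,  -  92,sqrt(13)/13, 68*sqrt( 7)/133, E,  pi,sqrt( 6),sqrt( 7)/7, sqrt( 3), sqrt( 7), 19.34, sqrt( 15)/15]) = [ - 174*sqrt( 2), - 97, - 95.04, -92, - 22.0, - 13*sqrt( 14 ) /7, sqrt( 15)/15, sqrt( 13)/13, sqrt( 7)/7, 68*sqrt(7)/133, sqrt ( 3),sqrt( 5),sqrt( 6), sqrt( 7 ), E,E,pi, 19.34,73]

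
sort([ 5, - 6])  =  [ - 6, 5]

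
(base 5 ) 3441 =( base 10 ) 496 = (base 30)GG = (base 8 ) 760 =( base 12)354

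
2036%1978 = 58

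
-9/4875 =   -  1 + 1622/1625 =- 0.00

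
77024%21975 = 11099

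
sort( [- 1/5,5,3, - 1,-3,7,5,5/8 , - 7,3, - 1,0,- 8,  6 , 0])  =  [ - 8, - 7, - 3,-1, - 1, - 1/5,0, 0 , 5/8,3, 3, 5,5,6,7 ]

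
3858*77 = 297066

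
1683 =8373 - 6690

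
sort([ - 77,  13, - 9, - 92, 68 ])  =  [ - 92,  -  77,-9, 13,68 ] 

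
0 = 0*349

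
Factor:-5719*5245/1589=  - 4285165/227= - 5^1*19^1*43^1*227^ ( - 1) * 1049^1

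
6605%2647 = 1311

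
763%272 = 219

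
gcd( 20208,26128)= 16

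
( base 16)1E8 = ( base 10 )488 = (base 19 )16D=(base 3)200002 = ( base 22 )104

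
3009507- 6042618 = -3033111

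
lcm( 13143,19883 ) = 775437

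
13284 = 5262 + 8022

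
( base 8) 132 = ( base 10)90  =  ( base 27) 39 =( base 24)3i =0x5A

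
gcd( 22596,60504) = 12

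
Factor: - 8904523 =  - 8904523^1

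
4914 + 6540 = 11454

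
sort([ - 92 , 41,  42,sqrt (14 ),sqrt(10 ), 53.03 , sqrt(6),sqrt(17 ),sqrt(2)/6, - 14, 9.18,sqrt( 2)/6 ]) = [ - 92, - 14, sqrt (2 )/6,sqrt(2)/6,sqrt(6),sqrt( 10),  sqrt( 14),sqrt(17),9.18, 41,42,53.03 ] 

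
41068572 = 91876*447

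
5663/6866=5663/6866  =  0.82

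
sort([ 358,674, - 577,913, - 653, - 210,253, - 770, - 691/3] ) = [-770,- 653, - 577, - 691/3, - 210, 253,358 , 674,913 ] 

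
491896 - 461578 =30318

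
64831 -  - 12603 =77434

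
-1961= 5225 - 7186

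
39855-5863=33992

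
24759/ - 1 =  - 24759 + 0/1 = -24759.00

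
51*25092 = 1279692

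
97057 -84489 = 12568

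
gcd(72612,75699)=9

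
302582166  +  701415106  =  1003997272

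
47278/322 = 146 + 19/23 = 146.83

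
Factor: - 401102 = - 2^1*13^1*15427^1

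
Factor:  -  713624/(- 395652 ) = 178406/98913= 2^1  *3^( - 1)*32971^(  -  1)*89203^1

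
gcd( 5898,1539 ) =3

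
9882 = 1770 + 8112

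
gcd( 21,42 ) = 21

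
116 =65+51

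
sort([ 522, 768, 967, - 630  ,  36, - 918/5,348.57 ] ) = [-630, - 918/5 , 36,  348.57,522,  768, 967]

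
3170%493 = 212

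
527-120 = 407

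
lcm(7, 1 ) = 7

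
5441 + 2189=7630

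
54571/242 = 225 + 1/2= 225.50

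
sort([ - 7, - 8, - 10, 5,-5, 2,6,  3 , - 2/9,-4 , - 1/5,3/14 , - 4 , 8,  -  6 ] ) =[ - 10 , - 8, - 7,  -  6 , - 5, - 4, - 4, - 2/9, - 1/5, 3/14 , 2 , 3,5 , 6, 8]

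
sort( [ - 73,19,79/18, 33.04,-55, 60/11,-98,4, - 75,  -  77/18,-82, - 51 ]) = [ - 98, - 82, - 75, - 73,-55, - 51, - 77/18, 4,79/18,60/11, 19,33.04 ]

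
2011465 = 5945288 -3933823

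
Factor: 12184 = 2^3*1523^1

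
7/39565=7/39565 = 0.00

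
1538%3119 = 1538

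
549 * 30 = 16470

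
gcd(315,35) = 35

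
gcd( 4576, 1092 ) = 52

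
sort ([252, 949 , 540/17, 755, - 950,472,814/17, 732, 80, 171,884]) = [ - 950, 540/17, 814/17,80, 171,252, 472, 732,755, 884,949]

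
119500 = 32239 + 87261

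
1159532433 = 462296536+697235897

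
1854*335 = 621090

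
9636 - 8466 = 1170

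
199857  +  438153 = 638010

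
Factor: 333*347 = 3^2*37^1*347^1= 115551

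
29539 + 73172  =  102711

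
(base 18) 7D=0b10001011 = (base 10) 139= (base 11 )117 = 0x8B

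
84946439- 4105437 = 80841002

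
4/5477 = 4/5477 = 0.00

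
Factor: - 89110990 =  - 2^1 * 5^1*97^1*91867^1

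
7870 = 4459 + 3411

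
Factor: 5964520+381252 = 2^2 * 19^1*83497^1 =6345772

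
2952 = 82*36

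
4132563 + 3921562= 8054125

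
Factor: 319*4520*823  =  1186667240 = 2^3*5^1 * 11^1*29^1*113^1*823^1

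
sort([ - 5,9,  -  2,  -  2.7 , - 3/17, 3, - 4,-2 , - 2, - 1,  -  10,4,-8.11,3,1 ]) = [-10,-8.11, - 5,  -  4 ,-2.7, - 2, - 2,-2,  -  1, - 3/17,1,3, 3, 4 , 9 ] 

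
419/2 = 209 + 1/2 =209.50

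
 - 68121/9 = -7569 = -7569.00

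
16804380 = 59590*282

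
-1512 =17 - 1529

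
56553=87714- 31161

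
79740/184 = 19935/46 = 433.37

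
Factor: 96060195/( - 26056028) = - 2^(-2)*3^3*5^1*7^1*11^1 * 61^( - 1)*9241^1*106787^( - 1) 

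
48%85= 48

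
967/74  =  13 + 5/74 = 13.07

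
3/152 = 3/152 = 0.02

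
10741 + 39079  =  49820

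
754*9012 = 6795048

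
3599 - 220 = 3379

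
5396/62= 2698/31 = 87.03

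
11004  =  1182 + 9822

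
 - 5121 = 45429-50550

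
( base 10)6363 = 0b1100011011011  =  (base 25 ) a4d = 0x18db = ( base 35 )56s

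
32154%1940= 1114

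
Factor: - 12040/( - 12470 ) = 2^2*7^1*29^( - 1) = 28/29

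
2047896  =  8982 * 228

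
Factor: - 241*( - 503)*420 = 50913660= 2^2*3^1*5^1*7^1 * 241^1*503^1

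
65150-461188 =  - 396038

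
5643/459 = 209/17 = 12.29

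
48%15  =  3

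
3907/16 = 244 + 3/16 = 244.19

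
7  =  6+1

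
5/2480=1/496 = 0.00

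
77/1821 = 77/1821=0.04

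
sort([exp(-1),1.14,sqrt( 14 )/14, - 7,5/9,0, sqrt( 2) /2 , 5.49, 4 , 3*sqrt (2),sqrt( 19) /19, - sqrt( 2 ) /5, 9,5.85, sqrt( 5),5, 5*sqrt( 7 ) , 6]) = [ - 7 ,-sqrt(2)/5,0 , sqrt(19 )/19 , sqrt ( 14 ) /14, exp( - 1) , 5/9, sqrt (2) /2, 1.14 , sqrt(5), 4,3*sqrt( 2) , 5, 5.49, 5.85, 6,9,  5*sqrt(7)] 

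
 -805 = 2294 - 3099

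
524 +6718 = 7242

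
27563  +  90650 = 118213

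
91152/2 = 45576 = 45576.00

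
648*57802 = 37455696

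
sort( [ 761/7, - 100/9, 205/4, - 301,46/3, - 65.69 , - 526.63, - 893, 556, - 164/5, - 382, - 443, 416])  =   [ - 893,  -  526.63, - 443, - 382, - 301, - 65.69, - 164/5, -100/9, 46/3,205/4,761/7,416,556 ]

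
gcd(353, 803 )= 1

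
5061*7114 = 36003954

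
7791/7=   1113 = 1113.00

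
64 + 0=64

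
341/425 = 341/425 = 0.80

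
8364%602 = 538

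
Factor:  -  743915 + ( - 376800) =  - 5^1*19^1 * 47^1*251^1 = - 1120715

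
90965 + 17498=108463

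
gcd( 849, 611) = 1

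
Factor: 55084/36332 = 47/31= 31^(  -  1 ) * 47^1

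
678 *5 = 3390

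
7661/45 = 170+11/45 = 170.24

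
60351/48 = 20117/16= 1257.31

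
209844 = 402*522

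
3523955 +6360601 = 9884556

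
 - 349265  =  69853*( - 5 )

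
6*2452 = 14712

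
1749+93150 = 94899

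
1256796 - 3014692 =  - 1757896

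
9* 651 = 5859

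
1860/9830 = 186/983 = 0.19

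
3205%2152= 1053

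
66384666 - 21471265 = 44913401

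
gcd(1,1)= 1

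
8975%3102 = 2771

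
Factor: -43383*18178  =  -2^1*3^1*61^1*149^1*14461^1= - 788616174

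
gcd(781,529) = 1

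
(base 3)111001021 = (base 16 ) 2527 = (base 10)9511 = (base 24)gc7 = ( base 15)2c41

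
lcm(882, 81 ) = 7938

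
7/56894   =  7/56894 =0.00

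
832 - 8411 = - 7579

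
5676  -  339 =5337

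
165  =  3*55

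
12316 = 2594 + 9722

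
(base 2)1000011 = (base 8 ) 103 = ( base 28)2b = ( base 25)2H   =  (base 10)67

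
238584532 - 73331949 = 165252583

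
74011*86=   6364946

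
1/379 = 1/379 = 0.00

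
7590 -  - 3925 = 11515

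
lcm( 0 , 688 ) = 0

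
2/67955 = 2/67955  =  0.00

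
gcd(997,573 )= 1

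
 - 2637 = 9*( - 293) 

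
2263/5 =2263/5 = 452.60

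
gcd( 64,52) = 4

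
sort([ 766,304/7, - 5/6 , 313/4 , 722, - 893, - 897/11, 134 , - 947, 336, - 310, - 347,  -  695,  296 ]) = [ - 947, - 893, - 695 ,-347, - 310, - 897/11,-5/6, 304/7, 313/4,134,296,336,  722, 766 ] 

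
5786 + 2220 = 8006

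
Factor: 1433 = 1433^1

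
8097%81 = 78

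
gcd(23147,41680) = 1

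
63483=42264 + 21219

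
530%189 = 152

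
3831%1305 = 1221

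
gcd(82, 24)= 2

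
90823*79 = 7175017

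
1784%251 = 27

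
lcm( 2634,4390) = 13170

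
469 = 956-487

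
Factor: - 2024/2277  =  - 2^3 * 3^( - 2)  =  -  8/9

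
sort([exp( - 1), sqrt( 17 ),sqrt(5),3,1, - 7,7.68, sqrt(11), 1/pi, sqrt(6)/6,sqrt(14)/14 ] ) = [ - 7, sqrt(14)/14,1/pi,exp( - 1), sqrt( 6)/6,1,sqrt (5),3,sqrt(11),sqrt(17), 7.68]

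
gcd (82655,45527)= 1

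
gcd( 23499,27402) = 3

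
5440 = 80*68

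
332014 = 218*1523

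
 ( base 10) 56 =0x38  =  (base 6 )132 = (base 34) 1M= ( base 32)1o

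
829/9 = 92 + 1/9 = 92.11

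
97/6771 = 97/6771  =  0.01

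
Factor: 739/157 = 157^( - 1 )*739^1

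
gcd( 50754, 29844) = 6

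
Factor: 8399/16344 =37/72=2^( - 3)*3^( - 2)*37^1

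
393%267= 126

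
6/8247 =2/2749 = 0.00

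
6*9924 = 59544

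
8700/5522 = 4350/2761 = 1.58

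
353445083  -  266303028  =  87142055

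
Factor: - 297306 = - 2^1*3^2*83^1*199^1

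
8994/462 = 19+36/77 = 19.47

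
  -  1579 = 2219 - 3798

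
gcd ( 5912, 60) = 4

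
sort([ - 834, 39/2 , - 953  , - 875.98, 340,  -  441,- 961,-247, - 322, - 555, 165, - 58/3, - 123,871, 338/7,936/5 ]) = [  -  961, - 953,-875.98,-834, - 555, - 441,-322, - 247, - 123, - 58/3, 39/2, 338/7,165, 936/5,340, 871 ] 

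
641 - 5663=-5022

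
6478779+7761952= 14240731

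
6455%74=17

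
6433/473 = 6433/473 = 13.60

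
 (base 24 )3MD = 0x8dd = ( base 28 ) 2P1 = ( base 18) 701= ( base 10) 2269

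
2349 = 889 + 1460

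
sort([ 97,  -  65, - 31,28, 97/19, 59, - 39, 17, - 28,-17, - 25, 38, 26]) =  [-65, - 39,-31, - 28,  -  25, - 17, 97/19,17,26, 28, 38, 59, 97]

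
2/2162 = 1/1081 = 0.00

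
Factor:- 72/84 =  -6/7 = - 2^1*3^1*7^( - 1)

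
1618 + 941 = 2559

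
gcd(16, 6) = 2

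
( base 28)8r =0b11111011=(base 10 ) 251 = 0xFB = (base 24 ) ab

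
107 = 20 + 87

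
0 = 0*334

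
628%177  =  97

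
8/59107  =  8/59107 =0.00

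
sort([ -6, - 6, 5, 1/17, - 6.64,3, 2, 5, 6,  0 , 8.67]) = [ - 6.64,-6, - 6, 0, 1/17, 2, 3,  5,5, 6, 8.67]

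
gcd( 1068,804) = 12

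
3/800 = 3/800  =  0.00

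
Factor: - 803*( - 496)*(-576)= - 2^10 * 3^2*11^1 * 31^1*73^1 = - 229413888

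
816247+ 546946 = 1363193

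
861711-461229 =400482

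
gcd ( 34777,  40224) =419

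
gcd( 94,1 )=1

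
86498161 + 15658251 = 102156412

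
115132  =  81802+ 33330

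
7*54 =378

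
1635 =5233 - 3598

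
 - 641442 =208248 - 849690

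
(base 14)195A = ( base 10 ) 4588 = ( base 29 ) 5D6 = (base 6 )33124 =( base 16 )11EC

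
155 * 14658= 2271990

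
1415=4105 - 2690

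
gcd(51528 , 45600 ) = 456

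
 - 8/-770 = 4/385 = 0.01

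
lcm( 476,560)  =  9520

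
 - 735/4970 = - 21/142 = -  0.15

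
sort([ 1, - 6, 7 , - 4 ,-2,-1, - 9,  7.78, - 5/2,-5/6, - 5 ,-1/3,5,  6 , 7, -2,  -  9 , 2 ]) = [  -  9,  -  9,-6,-5,  -  4, - 5/2, - 2 , - 2 ,-1,  -  5/6,-1/3, 1,  2 , 5,  6,  7,7,  7.78 ] 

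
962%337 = 288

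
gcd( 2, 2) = 2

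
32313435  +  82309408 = 114622843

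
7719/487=15 + 414/487 = 15.85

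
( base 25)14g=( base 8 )1345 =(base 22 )1bf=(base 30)ol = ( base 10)741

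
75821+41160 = 116981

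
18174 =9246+8928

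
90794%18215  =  17934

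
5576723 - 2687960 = 2888763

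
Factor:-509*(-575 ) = 292675 = 5^2*23^1 * 509^1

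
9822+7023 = 16845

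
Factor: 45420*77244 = 2^4*3^2*5^1*41^1*157^1*757^1 = 3508422480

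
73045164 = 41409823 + 31635341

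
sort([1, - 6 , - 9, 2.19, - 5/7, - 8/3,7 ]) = [- 9, - 6,-8/3, - 5/7, 1, 2.19,7]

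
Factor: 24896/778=2^5 = 32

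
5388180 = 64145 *84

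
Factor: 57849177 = 3^1* 19283059^1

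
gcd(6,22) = 2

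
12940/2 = 6470 = 6470.00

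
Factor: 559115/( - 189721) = - 5^1 * 7^( - 1 ) * 67^1*1669^1*27103^(-1 ) 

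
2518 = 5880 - 3362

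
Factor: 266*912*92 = 2^7 * 3^1 * 7^1*19^2*23^1 = 22318464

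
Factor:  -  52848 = -2^4*3^2 *367^1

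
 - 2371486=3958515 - 6330001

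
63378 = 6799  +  56579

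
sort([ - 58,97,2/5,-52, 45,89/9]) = [-58, -52, 2/5, 89/9,45,97 ] 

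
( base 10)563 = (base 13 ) 344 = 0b1000110011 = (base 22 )13d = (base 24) nb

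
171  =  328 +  - 157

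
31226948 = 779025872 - 747798924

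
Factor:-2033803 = - 2033803^1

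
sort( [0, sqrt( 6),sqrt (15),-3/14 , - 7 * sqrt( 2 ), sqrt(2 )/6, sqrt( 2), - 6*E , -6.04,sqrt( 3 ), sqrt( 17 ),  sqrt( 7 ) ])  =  [ - 6*E,  -  7*sqrt( 2 ), - 6.04,-3/14, 0,sqrt(2 ) /6, sqrt ( 2), sqrt( 3) , sqrt(6 ),sqrt(7),sqrt( 15),sqrt(17)]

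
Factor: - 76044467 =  - 29^1*199^1*13177^1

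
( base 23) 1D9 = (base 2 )1101000101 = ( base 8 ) 1505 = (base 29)SP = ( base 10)837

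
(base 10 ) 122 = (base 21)5H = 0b1111010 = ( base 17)73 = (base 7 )233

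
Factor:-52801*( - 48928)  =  2^5 *7^1*11^1*19^1 *139^1*397^1 = 2583447328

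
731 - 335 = 396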